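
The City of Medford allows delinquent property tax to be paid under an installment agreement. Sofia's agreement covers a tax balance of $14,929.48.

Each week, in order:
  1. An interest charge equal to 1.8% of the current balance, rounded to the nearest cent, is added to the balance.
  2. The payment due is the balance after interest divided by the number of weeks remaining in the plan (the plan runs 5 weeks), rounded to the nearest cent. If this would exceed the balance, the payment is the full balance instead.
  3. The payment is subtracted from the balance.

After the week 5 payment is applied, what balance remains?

Week 1: opening $14,929.48; interest $268.73 → $15,198.21; payment $3,039.64; balance $12,158.57
Week 2: opening $12,158.57; interest $218.85 → $12,377.42; payment $3,094.36; balance $9,283.06
Week 3: opening $9,283.06; interest $167.10 → $9,450.16; payment $3,150.05; balance $6,300.11
Week 4: opening $6,300.11; interest $113.40 → $6,413.51; payment $3,206.76; balance $3,206.75
Week 5: opening $3,206.75; interest $57.72 → $3,264.47; payment $3,264.47; balance $0.00

$0.00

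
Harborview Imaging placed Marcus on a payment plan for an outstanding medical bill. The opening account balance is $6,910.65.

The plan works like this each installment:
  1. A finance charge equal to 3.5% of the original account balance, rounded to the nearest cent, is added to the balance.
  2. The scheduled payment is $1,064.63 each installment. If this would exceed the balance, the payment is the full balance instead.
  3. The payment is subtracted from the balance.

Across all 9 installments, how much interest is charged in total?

Installment 1: $6,910.65 +$241.87 interest = $7,152.52; pay $1,064.63 → $6,087.89
Installment 2: $6,087.89 +$241.87 interest = $6,329.76; pay $1,064.63 → $5,265.13
Installment 3: $5,265.13 +$241.87 interest = $5,507.00; pay $1,064.63 → $4,442.37
Installment 4: $4,442.37 +$241.87 interest = $4,684.24; pay $1,064.63 → $3,619.61
Installment 5: $3,619.61 +$241.87 interest = $3,861.48; pay $1,064.63 → $2,796.85
Installment 6: $2,796.85 +$241.87 interest = $3,038.72; pay $1,064.63 → $1,974.09
Installment 7: $1,974.09 +$241.87 interest = $2,215.96; pay $1,064.63 → $1,151.33
Installment 8: $1,151.33 +$241.87 interest = $1,393.20; pay $1,064.63 → $328.57
Installment 9: $328.57 +$241.87 interest = $570.44; pay $570.44 → $0.00
Total interest: $241.87 + $241.87 + $241.87 + $241.87 + $241.87 + $241.87 + $241.87 + $241.87 + $241.87 = $2,176.83

$2,176.83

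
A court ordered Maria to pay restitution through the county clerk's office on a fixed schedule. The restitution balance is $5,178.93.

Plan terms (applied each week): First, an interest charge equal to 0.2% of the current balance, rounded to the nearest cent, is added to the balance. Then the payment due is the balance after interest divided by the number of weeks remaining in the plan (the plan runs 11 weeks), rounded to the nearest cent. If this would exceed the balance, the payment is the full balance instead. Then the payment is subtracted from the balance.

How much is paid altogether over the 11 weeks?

$5,241.50

Week 1: opening $5,178.93; interest $10.36 → $5,189.29; payment $471.75; balance $4,717.54
Week 2: opening $4,717.54; interest $9.44 → $4,726.98; payment $472.70; balance $4,254.28
Week 3: opening $4,254.28; interest $8.51 → $4,262.79; payment $473.64; balance $3,789.15
Week 4: opening $3,789.15; interest $7.58 → $3,796.73; payment $474.59; balance $3,322.14
Week 5: opening $3,322.14; interest $6.64 → $3,328.78; payment $475.54; balance $2,853.24
Week 6: opening $2,853.24; interest $5.71 → $2,858.95; payment $476.49; balance $2,382.46
Week 7: opening $2,382.46; interest $4.76 → $2,387.22; payment $477.44; balance $1,909.78
Week 8: opening $1,909.78; interest $3.82 → $1,913.60; payment $478.40; balance $1,435.20
Week 9: opening $1,435.20; interest $2.87 → $1,438.07; payment $479.36; balance $958.71
Week 10: opening $958.71; interest $1.92 → $960.63; payment $480.32; balance $480.31
Week 11: opening $480.31; interest $0.96 → $481.27; payment $481.27; balance $0.00
Total paid: $5,241.50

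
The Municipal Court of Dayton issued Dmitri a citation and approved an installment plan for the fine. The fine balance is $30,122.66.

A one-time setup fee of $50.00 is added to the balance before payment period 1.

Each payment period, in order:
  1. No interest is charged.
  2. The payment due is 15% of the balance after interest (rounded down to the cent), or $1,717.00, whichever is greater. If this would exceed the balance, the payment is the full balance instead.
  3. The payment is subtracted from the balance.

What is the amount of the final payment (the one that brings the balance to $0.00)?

Payment period 1: opening $30,172.66; payment $4,525.89; balance $25,646.77
Payment period 2: opening $25,646.77; payment $3,847.01; balance $21,799.76
Payment period 3: opening $21,799.76; payment $3,269.96; balance $18,529.80
Payment period 4: opening $18,529.80; payment $2,779.47; balance $15,750.33
Payment period 5: opening $15,750.33; payment $2,362.54; balance $13,387.79
Payment period 6: opening $13,387.79; payment $2,008.16; balance $11,379.63
Payment period 7: opening $11,379.63; payment $1,717.00; balance $9,662.63
Payment period 8: opening $9,662.63; payment $1,717.00; balance $7,945.63
Payment period 9: opening $7,945.63; payment $1,717.00; balance $6,228.63
Payment period 10: opening $6,228.63; payment $1,717.00; balance $4,511.63
Payment period 11: opening $4,511.63; payment $1,717.00; balance $2,794.63
Payment period 12: opening $2,794.63; payment $1,717.00; balance $1,077.63
Payment period 13: opening $1,077.63; payment $1,077.63; balance $0.00

$1,077.63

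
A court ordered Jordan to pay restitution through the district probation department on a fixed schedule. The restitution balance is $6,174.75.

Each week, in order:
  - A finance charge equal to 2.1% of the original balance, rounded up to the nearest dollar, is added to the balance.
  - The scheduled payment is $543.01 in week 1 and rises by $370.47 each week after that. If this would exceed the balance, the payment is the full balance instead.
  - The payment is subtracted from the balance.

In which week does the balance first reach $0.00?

Week 1: $6,174.75 +$130.00 interest = $6,304.75; pay $543.01 → $5,761.74
Week 2: $5,761.74 +$130.00 interest = $5,891.74; pay $913.48 → $4,978.26
Week 3: $4,978.26 +$130.00 interest = $5,108.26; pay $1,283.95 → $3,824.31
Week 4: $3,824.31 +$130.00 interest = $3,954.31; pay $1,654.42 → $2,299.89
Week 5: $2,299.89 +$130.00 interest = $2,429.89; pay $2,024.89 → $405.00
Week 6: $405.00 +$130.00 interest = $535.00; pay $535.00 → $0.00
Balance reaches $0.00 in week 6.

6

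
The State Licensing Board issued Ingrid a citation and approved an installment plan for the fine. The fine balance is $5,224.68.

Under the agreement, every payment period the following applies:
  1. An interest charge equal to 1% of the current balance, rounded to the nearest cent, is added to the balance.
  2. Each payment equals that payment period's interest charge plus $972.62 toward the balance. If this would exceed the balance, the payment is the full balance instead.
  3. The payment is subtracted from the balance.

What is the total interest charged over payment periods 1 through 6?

$167.59

Payment period 1: opening $5,224.68; interest $52.25 → $5,276.93; payment $1,024.87; balance $4,252.06
Payment period 2: opening $4,252.06; interest $42.52 → $4,294.58; payment $1,015.14; balance $3,279.44
Payment period 3: opening $3,279.44; interest $32.79 → $3,312.23; payment $1,005.41; balance $2,306.82
Payment period 4: opening $2,306.82; interest $23.07 → $2,329.89; payment $995.69; balance $1,334.20
Payment period 5: opening $1,334.20; interest $13.34 → $1,347.54; payment $985.96; balance $361.58
Payment period 6: opening $361.58; interest $3.62 → $365.20; payment $365.20; balance $0.00
Total interest: $52.25 + $42.52 + $32.79 + $23.07 + $13.34 + $3.62 = $167.59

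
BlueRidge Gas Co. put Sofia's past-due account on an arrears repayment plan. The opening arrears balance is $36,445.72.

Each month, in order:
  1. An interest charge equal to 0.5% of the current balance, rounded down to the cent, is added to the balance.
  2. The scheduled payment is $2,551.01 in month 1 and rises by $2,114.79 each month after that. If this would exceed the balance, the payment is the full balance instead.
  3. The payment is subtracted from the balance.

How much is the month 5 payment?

$11,010.17

Month 1: $36,445.72 +$182.22 interest = $36,627.94; pay $2,551.01 → $34,076.93
Month 2: $34,076.93 +$170.38 interest = $34,247.31; pay $4,665.80 → $29,581.51
Month 3: $29,581.51 +$147.90 interest = $29,729.41; pay $6,780.59 → $22,948.82
Month 4: $22,948.82 +$114.74 interest = $23,063.56; pay $8,895.38 → $14,168.18
Month 5: $14,168.18 +$70.84 interest = $14,239.02; pay $11,010.17 → $3,228.85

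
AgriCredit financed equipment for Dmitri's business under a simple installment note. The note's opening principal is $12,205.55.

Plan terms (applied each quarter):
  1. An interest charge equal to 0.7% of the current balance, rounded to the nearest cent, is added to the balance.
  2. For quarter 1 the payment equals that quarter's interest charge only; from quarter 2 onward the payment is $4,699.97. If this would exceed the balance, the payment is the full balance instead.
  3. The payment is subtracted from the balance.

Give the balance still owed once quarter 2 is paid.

Quarter 1: opening $12,205.55; interest $85.44 → $12,290.99; payment $85.44; balance $12,205.55
Quarter 2: opening $12,205.55; interest $85.44 → $12,290.99; payment $4,699.97; balance $7,591.02

$7,591.02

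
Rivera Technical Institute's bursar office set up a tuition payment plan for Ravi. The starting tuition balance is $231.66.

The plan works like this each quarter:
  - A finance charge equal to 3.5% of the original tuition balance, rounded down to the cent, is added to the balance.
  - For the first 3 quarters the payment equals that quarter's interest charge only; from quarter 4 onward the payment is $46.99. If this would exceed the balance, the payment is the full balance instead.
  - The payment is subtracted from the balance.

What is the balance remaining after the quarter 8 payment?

Quarter 1: $231.66 +$8.10 interest = $239.76; pay $8.10 → $231.66
Quarter 2: $231.66 +$8.10 interest = $239.76; pay $8.10 → $231.66
Quarter 3: $231.66 +$8.10 interest = $239.76; pay $8.10 → $231.66
Quarter 4: $231.66 +$8.10 interest = $239.76; pay $46.99 → $192.77
Quarter 5: $192.77 +$8.10 interest = $200.87; pay $46.99 → $153.88
Quarter 6: $153.88 +$8.10 interest = $161.98; pay $46.99 → $114.99
Quarter 7: $114.99 +$8.10 interest = $123.09; pay $46.99 → $76.10
Quarter 8: $76.10 +$8.10 interest = $84.20; pay $46.99 → $37.21

$37.21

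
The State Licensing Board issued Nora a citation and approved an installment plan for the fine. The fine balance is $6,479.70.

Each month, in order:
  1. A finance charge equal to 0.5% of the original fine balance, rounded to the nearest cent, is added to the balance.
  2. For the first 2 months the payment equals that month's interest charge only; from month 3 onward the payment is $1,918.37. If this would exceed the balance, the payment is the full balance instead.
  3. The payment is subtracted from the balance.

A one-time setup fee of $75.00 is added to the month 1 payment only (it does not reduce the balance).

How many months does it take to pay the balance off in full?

6

Month 1: opening $6,479.70; interest $32.40 → $6,512.10; payment $32.40 (+ $75.00 fee); balance $6,479.70
Month 2: opening $6,479.70; interest $32.40 → $6,512.10; payment $32.40; balance $6,479.70
Month 3: opening $6,479.70; interest $32.40 → $6,512.10; payment $1,918.37; balance $4,593.73
Month 4: opening $4,593.73; interest $32.40 → $4,626.13; payment $1,918.37; balance $2,707.76
Month 5: opening $2,707.76; interest $32.40 → $2,740.16; payment $1,918.37; balance $821.79
Month 6: opening $821.79; interest $32.40 → $854.19; payment $854.19; balance $0.00
Balance reaches $0.00 in month 6.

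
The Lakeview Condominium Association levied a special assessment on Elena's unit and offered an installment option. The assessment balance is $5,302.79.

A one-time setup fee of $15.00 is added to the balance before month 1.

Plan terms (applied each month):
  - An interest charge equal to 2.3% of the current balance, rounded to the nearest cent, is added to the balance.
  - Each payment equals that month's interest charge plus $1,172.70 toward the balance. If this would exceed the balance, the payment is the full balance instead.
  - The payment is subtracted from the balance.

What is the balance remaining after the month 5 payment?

Month 1: $5,317.79 +$122.31 interest = $5,440.10; pay $1,295.01 → $4,145.09
Month 2: $4,145.09 +$95.34 interest = $4,240.43; pay $1,268.04 → $2,972.39
Month 3: $2,972.39 +$68.36 interest = $3,040.75; pay $1,241.06 → $1,799.69
Month 4: $1,799.69 +$41.39 interest = $1,841.08; pay $1,214.09 → $626.99
Month 5: $626.99 +$14.42 interest = $641.41; pay $641.41 → $0.00

$0.00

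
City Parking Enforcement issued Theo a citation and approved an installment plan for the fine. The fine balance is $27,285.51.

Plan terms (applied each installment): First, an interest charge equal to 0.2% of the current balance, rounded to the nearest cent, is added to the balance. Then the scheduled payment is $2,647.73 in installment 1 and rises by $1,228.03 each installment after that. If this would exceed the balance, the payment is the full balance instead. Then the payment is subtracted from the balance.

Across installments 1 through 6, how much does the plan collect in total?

$27,485.74

Installment 1: $27,285.51 +$54.57 interest = $27,340.08; pay $2,647.73 → $24,692.35
Installment 2: $24,692.35 +$49.38 interest = $24,741.73; pay $3,875.76 → $20,865.97
Installment 3: $20,865.97 +$41.73 interest = $20,907.70; pay $5,103.79 → $15,803.91
Installment 4: $15,803.91 +$31.61 interest = $15,835.52; pay $6,331.82 → $9,503.70
Installment 5: $9,503.70 +$19.01 interest = $9,522.71; pay $7,559.85 → $1,962.86
Installment 6: $1,962.86 +$3.93 interest = $1,966.79; pay $1,966.79 → $0.00
Total paid: $27,485.74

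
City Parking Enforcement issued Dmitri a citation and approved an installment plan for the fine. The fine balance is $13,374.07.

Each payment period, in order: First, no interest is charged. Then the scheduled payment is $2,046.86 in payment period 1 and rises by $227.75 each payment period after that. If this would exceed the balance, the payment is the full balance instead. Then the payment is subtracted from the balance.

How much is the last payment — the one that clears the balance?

Payment period 1: $13,374.07 − $2,046.86 → $11,327.21
Payment period 2: $11,327.21 − $2,274.61 → $9,052.60
Payment period 3: $9,052.60 − $2,502.36 → $6,550.24
Payment period 4: $6,550.24 − $2,730.11 → $3,820.13
Payment period 5: $3,820.13 − $2,957.86 → $862.27
Payment period 6: $862.27 − $862.27 → $0.00

$862.27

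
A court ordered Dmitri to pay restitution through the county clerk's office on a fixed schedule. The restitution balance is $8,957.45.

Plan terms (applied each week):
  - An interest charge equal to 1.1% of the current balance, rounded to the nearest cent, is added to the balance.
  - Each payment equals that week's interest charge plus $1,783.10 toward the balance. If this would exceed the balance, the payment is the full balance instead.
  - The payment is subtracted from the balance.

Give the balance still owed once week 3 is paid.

$3,608.15

Week 1: opening $8,957.45; interest $98.53 → $9,055.98; payment $1,881.63; balance $7,174.35
Week 2: opening $7,174.35; interest $78.92 → $7,253.27; payment $1,862.02; balance $5,391.25
Week 3: opening $5,391.25; interest $59.30 → $5,450.55; payment $1,842.40; balance $3,608.15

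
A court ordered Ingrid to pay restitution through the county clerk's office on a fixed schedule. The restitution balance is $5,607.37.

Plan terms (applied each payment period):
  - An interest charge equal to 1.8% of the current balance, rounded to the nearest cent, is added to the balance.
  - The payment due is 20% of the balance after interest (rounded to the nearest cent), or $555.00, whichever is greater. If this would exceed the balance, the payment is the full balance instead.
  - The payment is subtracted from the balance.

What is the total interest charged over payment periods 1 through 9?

$433.01

# | Opening | Interest | Payment | End bal
1 | $5,607.37 | $100.93 | $1,141.66 | $4,566.64
2 | $4,566.64 | $82.20 | $929.77 | $3,719.07
3 | $3,719.07 | $66.94 | $757.20 | $3,028.81
4 | $3,028.81 | $54.52 | $616.67 | $2,466.66
5 | $2,466.66 | $44.40 | $555.00 | $1,956.06
6 | $1,956.06 | $35.21 | $555.00 | $1,436.27
7 | $1,436.27 | $25.85 | $555.00 | $907.12
8 | $907.12 | $16.33 | $555.00 | $368.45
9 | $368.45 | $6.63 | $375.08 | $0.00
Total interest: $100.93 + $82.20 + $66.94 + $54.52 + $44.40 + $35.21 + $25.85 + $16.33 + $6.63 = $433.01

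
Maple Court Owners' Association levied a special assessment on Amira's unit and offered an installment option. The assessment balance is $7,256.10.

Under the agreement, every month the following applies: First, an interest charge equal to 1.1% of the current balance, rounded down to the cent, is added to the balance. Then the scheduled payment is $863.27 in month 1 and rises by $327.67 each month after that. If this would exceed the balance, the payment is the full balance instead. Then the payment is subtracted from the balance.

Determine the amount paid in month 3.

Month 1: $7,256.10 +$79.81 interest = $7,335.91; pay $863.27 → $6,472.64
Month 2: $6,472.64 +$71.19 interest = $6,543.83; pay $1,190.94 → $5,352.89
Month 3: $5,352.89 +$58.88 interest = $5,411.77; pay $1,518.61 → $3,893.16

$1,518.61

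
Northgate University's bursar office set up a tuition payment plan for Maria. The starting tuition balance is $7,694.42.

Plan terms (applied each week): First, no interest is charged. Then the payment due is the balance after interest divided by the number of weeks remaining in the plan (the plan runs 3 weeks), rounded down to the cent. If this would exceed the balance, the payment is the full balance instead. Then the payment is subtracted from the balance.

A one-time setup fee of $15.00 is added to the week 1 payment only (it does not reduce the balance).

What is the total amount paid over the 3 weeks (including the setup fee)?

Week 1: $7,694.42 − $2,564.80 (+ $15.00 fee) → $5,129.62
Week 2: $5,129.62 − $2,564.81 → $2,564.81
Week 3: $2,564.81 − $2,564.81 → $0.00
Total paid: $7,709.42

$7,709.42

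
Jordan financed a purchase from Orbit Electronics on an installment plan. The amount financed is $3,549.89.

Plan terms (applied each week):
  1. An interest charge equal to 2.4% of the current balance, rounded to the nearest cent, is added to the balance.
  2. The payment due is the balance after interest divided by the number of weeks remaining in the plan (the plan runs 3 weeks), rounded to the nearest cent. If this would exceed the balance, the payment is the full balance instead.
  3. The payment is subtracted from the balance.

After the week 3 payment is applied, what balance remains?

$0.00

Week 1: $3,549.89 +$85.20 interest = $3,635.09; pay $1,211.70 → $2,423.39
Week 2: $2,423.39 +$58.16 interest = $2,481.55; pay $1,240.78 → $1,240.77
Week 3: $1,240.77 +$29.78 interest = $1,270.55; pay $1,270.55 → $0.00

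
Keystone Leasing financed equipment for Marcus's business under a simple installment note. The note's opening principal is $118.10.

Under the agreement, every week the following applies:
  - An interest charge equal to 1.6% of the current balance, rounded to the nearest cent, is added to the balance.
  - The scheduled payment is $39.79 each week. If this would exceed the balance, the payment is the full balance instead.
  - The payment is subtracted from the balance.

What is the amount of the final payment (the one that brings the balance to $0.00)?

$2.61

Week 1: opening $118.10; interest $1.89 → $119.99; payment $39.79; balance $80.20
Week 2: opening $80.20; interest $1.28 → $81.48; payment $39.79; balance $41.69
Week 3: opening $41.69; interest $0.67 → $42.36; payment $39.79; balance $2.57
Week 4: opening $2.57; interest $0.04 → $2.61; payment $2.61; balance $0.00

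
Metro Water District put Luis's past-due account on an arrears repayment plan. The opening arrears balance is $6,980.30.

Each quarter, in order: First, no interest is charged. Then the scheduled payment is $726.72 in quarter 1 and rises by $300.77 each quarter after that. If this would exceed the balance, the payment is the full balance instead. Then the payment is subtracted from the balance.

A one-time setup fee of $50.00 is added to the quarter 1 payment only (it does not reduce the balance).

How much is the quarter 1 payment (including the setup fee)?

$776.72

Quarter 1: opening $6,980.30; payment $726.72 (+ $50.00 fee); balance $6,253.58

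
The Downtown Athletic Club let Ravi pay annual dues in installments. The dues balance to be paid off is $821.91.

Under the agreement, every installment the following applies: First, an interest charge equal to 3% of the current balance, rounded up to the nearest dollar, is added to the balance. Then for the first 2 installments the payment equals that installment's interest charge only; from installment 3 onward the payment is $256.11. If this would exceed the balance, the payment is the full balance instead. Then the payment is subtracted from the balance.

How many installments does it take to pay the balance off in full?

6

# | Opening | Interest | Payment | End bal
1 | $821.91 | $25.00 | $25.00 | $821.91
2 | $821.91 | $25.00 | $25.00 | $821.91
3 | $821.91 | $25.00 | $256.11 | $590.80
4 | $590.80 | $18.00 | $256.11 | $352.69
5 | $352.69 | $11.00 | $256.11 | $107.58
6 | $107.58 | $4.00 | $111.58 | $0.00
Balance reaches $0.00 in installment 6.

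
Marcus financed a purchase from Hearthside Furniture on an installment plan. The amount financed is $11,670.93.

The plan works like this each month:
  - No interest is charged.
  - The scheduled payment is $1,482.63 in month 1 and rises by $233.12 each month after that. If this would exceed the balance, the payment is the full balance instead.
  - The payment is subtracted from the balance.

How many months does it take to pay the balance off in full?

6

Month 1: $11,670.93 − $1,482.63 → $10,188.30
Month 2: $10,188.30 − $1,715.75 → $8,472.55
Month 3: $8,472.55 − $1,948.87 → $6,523.68
Month 4: $6,523.68 − $2,181.99 → $4,341.69
Month 5: $4,341.69 − $2,415.11 → $1,926.58
Month 6: $1,926.58 − $1,926.58 → $0.00
Balance reaches $0.00 in month 6.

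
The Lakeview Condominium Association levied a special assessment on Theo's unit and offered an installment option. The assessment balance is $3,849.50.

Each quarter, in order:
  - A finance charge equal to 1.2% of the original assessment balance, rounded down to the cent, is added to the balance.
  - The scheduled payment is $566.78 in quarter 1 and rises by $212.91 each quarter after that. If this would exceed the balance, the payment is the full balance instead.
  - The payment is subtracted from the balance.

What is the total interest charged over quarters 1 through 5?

Quarter 1: $3,849.50 +$46.19 interest = $3,895.69; pay $566.78 → $3,328.91
Quarter 2: $3,328.91 +$46.19 interest = $3,375.10; pay $779.69 → $2,595.41
Quarter 3: $2,595.41 +$46.19 interest = $2,641.60; pay $992.60 → $1,649.00
Quarter 4: $1,649.00 +$46.19 interest = $1,695.19; pay $1,205.51 → $489.68
Quarter 5: $489.68 +$46.19 interest = $535.87; pay $535.87 → $0.00
Total interest: $46.19 + $46.19 + $46.19 + $46.19 + $46.19 = $230.95

$230.95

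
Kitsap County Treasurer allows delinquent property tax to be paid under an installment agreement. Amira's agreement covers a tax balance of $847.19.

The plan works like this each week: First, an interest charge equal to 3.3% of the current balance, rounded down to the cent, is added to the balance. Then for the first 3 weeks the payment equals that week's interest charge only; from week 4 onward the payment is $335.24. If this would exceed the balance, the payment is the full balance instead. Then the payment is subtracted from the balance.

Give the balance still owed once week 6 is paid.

$0.00

# | Opening | Interest | Payment | End bal
1 | $847.19 | $27.95 | $27.95 | $847.19
2 | $847.19 | $27.95 | $27.95 | $847.19
3 | $847.19 | $27.95 | $27.95 | $847.19
4 | $847.19 | $27.95 | $335.24 | $539.90
5 | $539.90 | $17.81 | $335.24 | $222.47
6 | $222.47 | $7.34 | $229.81 | $0.00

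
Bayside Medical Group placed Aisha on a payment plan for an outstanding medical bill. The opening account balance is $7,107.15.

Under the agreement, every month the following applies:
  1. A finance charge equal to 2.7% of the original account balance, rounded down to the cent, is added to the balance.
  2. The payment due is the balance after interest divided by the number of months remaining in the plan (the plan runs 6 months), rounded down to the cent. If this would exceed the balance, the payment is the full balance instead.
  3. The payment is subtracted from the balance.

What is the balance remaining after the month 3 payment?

Month 1: opening $7,107.15; interest $191.89 → $7,299.04; payment $1,216.50; balance $6,082.54
Month 2: opening $6,082.54; interest $191.89 → $6,274.43; payment $1,254.88; balance $5,019.55
Month 3: opening $5,019.55; interest $191.89 → $5,211.44; payment $1,302.86; balance $3,908.58

$3,908.58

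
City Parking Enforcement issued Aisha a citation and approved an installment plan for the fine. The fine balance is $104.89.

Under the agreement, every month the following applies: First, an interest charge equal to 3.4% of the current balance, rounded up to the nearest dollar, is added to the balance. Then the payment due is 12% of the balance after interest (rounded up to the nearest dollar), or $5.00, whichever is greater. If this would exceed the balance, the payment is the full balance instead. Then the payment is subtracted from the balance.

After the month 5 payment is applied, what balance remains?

Month 1: opening $104.89; interest $4.00 → $108.89; payment $14.00; balance $94.89
Month 2: opening $94.89; interest $4.00 → $98.89; payment $12.00; balance $86.89
Month 3: opening $86.89; interest $3.00 → $89.89; payment $11.00; balance $78.89
Month 4: opening $78.89; interest $3.00 → $81.89; payment $10.00; balance $71.89
Month 5: opening $71.89; interest $3.00 → $74.89; payment $9.00; balance $65.89

$65.89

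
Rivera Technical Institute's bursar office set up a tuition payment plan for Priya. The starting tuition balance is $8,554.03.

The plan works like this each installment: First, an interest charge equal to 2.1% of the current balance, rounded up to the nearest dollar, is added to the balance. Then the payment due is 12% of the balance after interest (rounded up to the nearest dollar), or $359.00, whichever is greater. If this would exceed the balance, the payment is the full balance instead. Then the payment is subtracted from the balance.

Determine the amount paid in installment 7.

Installment 1: $8,554.03 +$180.00 interest = $8,734.03; pay $1,049.00 → $7,685.03
Installment 2: $7,685.03 +$162.00 interest = $7,847.03; pay $942.00 → $6,905.03
Installment 3: $6,905.03 +$146.00 interest = $7,051.03; pay $847.00 → $6,204.03
Installment 4: $6,204.03 +$131.00 interest = $6,335.03; pay $761.00 → $5,574.03
Installment 5: $5,574.03 +$118.00 interest = $5,692.03; pay $684.00 → $5,008.03
Installment 6: $5,008.03 +$106.00 interest = $5,114.03; pay $614.00 → $4,500.03
Installment 7: $4,500.03 +$95.00 interest = $4,595.03; pay $552.00 → $4,043.03

$552.00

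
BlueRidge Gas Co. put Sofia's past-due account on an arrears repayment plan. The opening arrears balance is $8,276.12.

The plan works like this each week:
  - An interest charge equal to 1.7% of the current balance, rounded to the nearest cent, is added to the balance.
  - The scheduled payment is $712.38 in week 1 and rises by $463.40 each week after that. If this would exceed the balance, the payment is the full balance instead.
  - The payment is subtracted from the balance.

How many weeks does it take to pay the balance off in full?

6

Week 1: opening $8,276.12; interest $140.69 → $8,416.81; payment $712.38; balance $7,704.43
Week 2: opening $7,704.43; interest $130.98 → $7,835.41; payment $1,175.78; balance $6,659.63
Week 3: opening $6,659.63; interest $113.21 → $6,772.84; payment $1,639.18; balance $5,133.66
Week 4: opening $5,133.66; interest $87.27 → $5,220.93; payment $2,102.58; balance $3,118.35
Week 5: opening $3,118.35; interest $53.01 → $3,171.36; payment $2,565.98; balance $605.38
Week 6: opening $605.38; interest $10.29 → $615.67; payment $615.67; balance $0.00
Balance reaches $0.00 in week 6.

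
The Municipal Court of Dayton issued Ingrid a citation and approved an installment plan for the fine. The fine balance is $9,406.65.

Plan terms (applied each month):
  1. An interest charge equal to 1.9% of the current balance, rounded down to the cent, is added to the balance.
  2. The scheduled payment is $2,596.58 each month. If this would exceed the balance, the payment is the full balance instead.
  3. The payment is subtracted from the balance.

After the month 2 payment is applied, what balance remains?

Month 1: $9,406.65 +$178.72 interest = $9,585.37; pay $2,596.58 → $6,988.79
Month 2: $6,988.79 +$132.78 interest = $7,121.57; pay $2,596.58 → $4,524.99

$4,524.99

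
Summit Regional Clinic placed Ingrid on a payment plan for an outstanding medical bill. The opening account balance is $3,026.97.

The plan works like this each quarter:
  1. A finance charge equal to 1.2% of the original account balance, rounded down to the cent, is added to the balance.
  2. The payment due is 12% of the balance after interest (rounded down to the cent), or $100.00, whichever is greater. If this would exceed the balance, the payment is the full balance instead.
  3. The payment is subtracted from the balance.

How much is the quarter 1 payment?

$367.59

Quarter 1: opening $3,026.97; interest $36.32 → $3,063.29; payment $367.59; balance $2,695.70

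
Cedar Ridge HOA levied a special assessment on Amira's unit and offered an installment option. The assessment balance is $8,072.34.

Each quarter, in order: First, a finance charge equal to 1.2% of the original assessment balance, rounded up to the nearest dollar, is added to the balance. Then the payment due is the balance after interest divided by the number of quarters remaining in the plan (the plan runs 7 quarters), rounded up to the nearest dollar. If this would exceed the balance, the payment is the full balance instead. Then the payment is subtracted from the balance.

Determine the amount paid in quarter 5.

Quarter 1: opening $8,072.34; interest $97.00 → $8,169.34; payment $1,168.00; balance $7,001.34
Quarter 2: opening $7,001.34; interest $97.00 → $7,098.34; payment $1,184.00; balance $5,914.34
Quarter 3: opening $5,914.34; interest $97.00 → $6,011.34; payment $1,203.00; balance $4,808.34
Quarter 4: opening $4,808.34; interest $97.00 → $4,905.34; payment $1,227.00; balance $3,678.34
Quarter 5: opening $3,678.34; interest $97.00 → $3,775.34; payment $1,259.00; balance $2,516.34

$1,259.00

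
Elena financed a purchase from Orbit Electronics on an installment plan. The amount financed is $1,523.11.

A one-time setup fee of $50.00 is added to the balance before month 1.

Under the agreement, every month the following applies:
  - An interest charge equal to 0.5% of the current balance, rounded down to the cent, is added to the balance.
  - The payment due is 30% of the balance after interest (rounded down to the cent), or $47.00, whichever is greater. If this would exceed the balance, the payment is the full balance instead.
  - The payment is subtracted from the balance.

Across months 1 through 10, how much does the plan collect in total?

# | Opening | Interest | Payment | End bal
1 | $1,573.11 | $7.86 | $474.29 | $1,106.68
2 | $1,106.68 | $5.53 | $333.66 | $778.55
3 | $778.55 | $3.89 | $234.73 | $547.71
4 | $547.71 | $2.73 | $165.13 | $385.31
5 | $385.31 | $1.92 | $116.16 | $271.07
6 | $271.07 | $1.35 | $81.72 | $190.70
7 | $190.70 | $0.95 | $57.49 | $134.16
8 | $134.16 | $0.67 | $47.00 | $87.83
9 | $87.83 | $0.43 | $47.00 | $41.26
10 | $41.26 | $0.20 | $41.46 | $0.00
Total paid: $1,598.64

$1,598.64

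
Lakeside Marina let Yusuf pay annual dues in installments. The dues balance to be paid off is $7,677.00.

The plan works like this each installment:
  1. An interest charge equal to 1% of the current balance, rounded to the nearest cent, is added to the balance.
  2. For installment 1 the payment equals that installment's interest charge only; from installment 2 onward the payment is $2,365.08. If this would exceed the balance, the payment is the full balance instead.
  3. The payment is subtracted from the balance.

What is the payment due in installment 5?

Installment 1: $7,677.00 +$76.77 interest = $7,753.77; pay $76.77 → $7,677.00
Installment 2: $7,677.00 +$76.77 interest = $7,753.77; pay $2,365.08 → $5,388.69
Installment 3: $5,388.69 +$53.89 interest = $5,442.58; pay $2,365.08 → $3,077.50
Installment 4: $3,077.50 +$30.78 interest = $3,108.28; pay $2,365.08 → $743.20
Installment 5: $743.20 +$7.43 interest = $750.63; pay $750.63 → $0.00

$750.63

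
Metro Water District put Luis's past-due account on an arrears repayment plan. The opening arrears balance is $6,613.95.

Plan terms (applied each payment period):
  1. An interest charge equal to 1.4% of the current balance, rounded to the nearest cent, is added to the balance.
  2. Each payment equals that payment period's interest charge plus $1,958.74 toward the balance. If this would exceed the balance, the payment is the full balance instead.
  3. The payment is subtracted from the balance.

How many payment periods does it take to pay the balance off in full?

# | Opening | Interest | Payment | End bal
1 | $6,613.95 | $92.60 | $2,051.34 | $4,655.21
2 | $4,655.21 | $65.17 | $2,023.91 | $2,696.47
3 | $2,696.47 | $37.75 | $1,996.49 | $737.73
4 | $737.73 | $10.33 | $748.06 | $0.00
Balance reaches $0.00 in payment period 4.

4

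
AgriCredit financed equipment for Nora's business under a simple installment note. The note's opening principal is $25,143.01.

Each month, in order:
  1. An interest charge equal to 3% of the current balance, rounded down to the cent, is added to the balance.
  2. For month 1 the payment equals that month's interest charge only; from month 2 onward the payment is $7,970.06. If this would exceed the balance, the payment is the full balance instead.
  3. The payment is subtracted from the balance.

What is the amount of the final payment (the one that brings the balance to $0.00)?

# | Opening | Interest | Payment | End bal
1 | $25,143.01 | $754.29 | $754.29 | $25,143.01
2 | $25,143.01 | $754.29 | $7,970.06 | $17,927.24
3 | $17,927.24 | $537.81 | $7,970.06 | $10,494.99
4 | $10,494.99 | $314.84 | $7,970.06 | $2,839.77
5 | $2,839.77 | $85.19 | $2,924.96 | $0.00

$2,924.96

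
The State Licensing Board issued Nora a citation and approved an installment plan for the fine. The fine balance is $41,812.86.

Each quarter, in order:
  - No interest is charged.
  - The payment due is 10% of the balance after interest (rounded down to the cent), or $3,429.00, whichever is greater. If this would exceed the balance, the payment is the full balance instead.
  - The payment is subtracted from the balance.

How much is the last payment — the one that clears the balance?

Quarter 1: $41,812.86 − $4,181.28 → $37,631.58
Quarter 2: $37,631.58 − $3,763.15 → $33,868.43
Quarter 3: $33,868.43 − $3,429.00 → $30,439.43
Quarter 4: $30,439.43 − $3,429.00 → $27,010.43
Quarter 5: $27,010.43 − $3,429.00 → $23,581.43
Quarter 6: $23,581.43 − $3,429.00 → $20,152.43
Quarter 7: $20,152.43 − $3,429.00 → $16,723.43
Quarter 8: $16,723.43 − $3,429.00 → $13,294.43
Quarter 9: $13,294.43 − $3,429.00 → $9,865.43
Quarter 10: $9,865.43 − $3,429.00 → $6,436.43
Quarter 11: $6,436.43 − $3,429.00 → $3,007.43
Quarter 12: $3,007.43 − $3,007.43 → $0.00

$3,007.43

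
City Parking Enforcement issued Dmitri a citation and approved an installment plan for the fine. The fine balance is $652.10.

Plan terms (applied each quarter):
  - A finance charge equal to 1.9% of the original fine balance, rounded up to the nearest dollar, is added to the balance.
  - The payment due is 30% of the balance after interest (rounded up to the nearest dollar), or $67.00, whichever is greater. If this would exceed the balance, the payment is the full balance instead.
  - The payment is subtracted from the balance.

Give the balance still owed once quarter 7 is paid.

$16.10

Quarter 1: $652.10 +$13.00 interest = $665.10; pay $200.00 → $465.10
Quarter 2: $465.10 +$13.00 interest = $478.10; pay $144.00 → $334.10
Quarter 3: $334.10 +$13.00 interest = $347.10; pay $105.00 → $242.10
Quarter 4: $242.10 +$13.00 interest = $255.10; pay $77.00 → $178.10
Quarter 5: $178.10 +$13.00 interest = $191.10; pay $67.00 → $124.10
Quarter 6: $124.10 +$13.00 interest = $137.10; pay $67.00 → $70.10
Quarter 7: $70.10 +$13.00 interest = $83.10; pay $67.00 → $16.10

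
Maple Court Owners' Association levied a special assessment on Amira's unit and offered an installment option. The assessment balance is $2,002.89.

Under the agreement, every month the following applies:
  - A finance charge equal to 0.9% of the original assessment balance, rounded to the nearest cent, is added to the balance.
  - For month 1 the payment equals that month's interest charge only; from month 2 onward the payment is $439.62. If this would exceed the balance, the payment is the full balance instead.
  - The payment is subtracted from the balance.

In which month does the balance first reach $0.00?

6

Month 1: $2,002.89 +$18.03 interest = $2,020.92; pay $18.03 → $2,002.89
Month 2: $2,002.89 +$18.03 interest = $2,020.92; pay $439.62 → $1,581.30
Month 3: $1,581.30 +$18.03 interest = $1,599.33; pay $439.62 → $1,159.71
Month 4: $1,159.71 +$18.03 interest = $1,177.74; pay $439.62 → $738.12
Month 5: $738.12 +$18.03 interest = $756.15; pay $439.62 → $316.53
Month 6: $316.53 +$18.03 interest = $334.56; pay $334.56 → $0.00
Balance reaches $0.00 in month 6.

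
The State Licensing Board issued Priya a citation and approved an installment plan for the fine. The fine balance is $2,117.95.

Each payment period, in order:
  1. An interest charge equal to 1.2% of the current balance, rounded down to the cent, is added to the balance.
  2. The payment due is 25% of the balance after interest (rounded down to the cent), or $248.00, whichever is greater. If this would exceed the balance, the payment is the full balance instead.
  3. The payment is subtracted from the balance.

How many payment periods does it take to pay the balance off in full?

7

Payment period 1: $2,117.95 +$25.41 interest = $2,143.36; pay $535.84 → $1,607.52
Payment period 2: $1,607.52 +$19.29 interest = $1,626.81; pay $406.70 → $1,220.11
Payment period 3: $1,220.11 +$14.64 interest = $1,234.75; pay $308.68 → $926.07
Payment period 4: $926.07 +$11.11 interest = $937.18; pay $248.00 → $689.18
Payment period 5: $689.18 +$8.27 interest = $697.45; pay $248.00 → $449.45
Payment period 6: $449.45 +$5.39 interest = $454.84; pay $248.00 → $206.84
Payment period 7: $206.84 +$2.48 interest = $209.32; pay $209.32 → $0.00
Balance reaches $0.00 in payment period 7.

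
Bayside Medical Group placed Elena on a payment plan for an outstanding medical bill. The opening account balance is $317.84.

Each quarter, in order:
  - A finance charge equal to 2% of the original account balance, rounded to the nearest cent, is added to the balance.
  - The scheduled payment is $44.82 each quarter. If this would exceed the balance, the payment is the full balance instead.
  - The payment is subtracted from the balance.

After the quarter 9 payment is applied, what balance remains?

# | Opening | Interest | Payment | End bal
1 | $317.84 | $6.36 | $44.82 | $279.38
2 | $279.38 | $6.36 | $44.82 | $240.92
3 | $240.92 | $6.36 | $44.82 | $202.46
4 | $202.46 | $6.36 | $44.82 | $164.00
5 | $164.00 | $6.36 | $44.82 | $125.54
6 | $125.54 | $6.36 | $44.82 | $87.08
7 | $87.08 | $6.36 | $44.82 | $48.62
8 | $48.62 | $6.36 | $44.82 | $10.16
9 | $10.16 | $6.36 | $16.52 | $0.00

$0.00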